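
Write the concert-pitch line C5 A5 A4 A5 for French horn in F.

G5 E6 E5 E6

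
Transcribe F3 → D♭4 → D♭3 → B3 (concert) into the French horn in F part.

C4 Ab4 Ab3 F#4

Written C4 sounds as F3 on the French horn in F, so concert pitches are written a perfect fifth up.
F3 to C4
Db4 to Ab4
Db3 to Ab3
B3 to F#4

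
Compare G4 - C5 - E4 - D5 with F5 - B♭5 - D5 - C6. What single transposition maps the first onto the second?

up a minor seventh

From G4 to F5 is 7 letter names — a seventh of some quality.
G4 to F5 is 10 semitones, which makes it a minor seventh; the second version is higher, so the direction is up.
Checking another pair — D5 → C6 — gives the same interval.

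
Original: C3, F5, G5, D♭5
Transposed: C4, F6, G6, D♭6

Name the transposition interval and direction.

up a perfect octave

From C3 to C4 is 8 letter names — an octave of some quality.
C3 to C4 is 12 semitones, which makes it a perfect octave; the second version is higher, so the direction is up.
Checking another pair — Db5 → Db6 — gives the same interval.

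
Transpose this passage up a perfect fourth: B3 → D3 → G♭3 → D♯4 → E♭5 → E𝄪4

B3: a fourth up reaches E, and 5 semitones makes it E4.
A perfect fourth up from D3 gives G3.
Gb3: a fourth up reaches C, and 5 semitones makes it Cb4.
D#4 up a perfect fourth is G#4.
Eb5: a fourth up reaches A, and 5 semitones makes it Ab5.
E##4 up a perfect fourth is A##4.

E4 G3 Cb4 G#4 Ab5 A##4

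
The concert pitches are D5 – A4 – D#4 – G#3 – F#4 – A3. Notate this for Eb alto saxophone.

B5 F#5 B#4 E#4 D#5 F#4

The Eb alto saxophone sounds a major sixth below written, so the written part must be a major sixth above concert — transpose each note up.
D5 → B5
A4 → F#5
D#4 → B#4
G#3 → E#4
F#4 → D#5
A3 → F#4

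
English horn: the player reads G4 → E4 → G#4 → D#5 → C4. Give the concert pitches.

Written C4 on the English horn sounds as F3, a perfect fifth lower; apply that shift to every note.
G4 becomes C4
E4 becomes A3
G#4 becomes C#4
D#5 becomes G#4
C4 becomes F3

C4 A3 C#4 G#4 F3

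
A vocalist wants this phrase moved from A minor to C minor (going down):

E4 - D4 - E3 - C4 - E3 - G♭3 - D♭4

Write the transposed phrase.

A minor to C minor down is a major sixth, so every note moves down by that interval.
E4 becomes G3
D4 becomes F3
E3 becomes G2
C4 becomes Eb3
E3 becomes G2
Gb3 becomes Bbb2
Db4 becomes Fb3

G3 F3 G2 Eb3 G2 Bbb2 Fb3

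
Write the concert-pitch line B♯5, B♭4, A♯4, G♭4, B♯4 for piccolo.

Written C4 sounds as C5 on the piccolo, so concert pitches are written a perfect octave down.
B#5 gives B#4
Bb4 gives Bb3
A#4 gives A#3
Gb4 gives Gb3
B#4 gives B#3

B#4 Bb3 A#3 Gb3 B#3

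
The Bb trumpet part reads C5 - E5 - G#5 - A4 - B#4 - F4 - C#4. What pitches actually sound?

Bb4 D5 F#5 G4 A#4 Eb4 B3

Written C4 on the Bb trumpet sounds as Bb3, a major second lower; apply that shift to every note.
C5 -> Bb4
E5 -> D5
G#5 -> F#5
A4 -> G4
B#4 -> A#4
F4 -> Eb4
C#4 -> B3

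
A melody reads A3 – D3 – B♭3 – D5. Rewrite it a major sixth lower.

A3 down a major sixth is C3.
D3: a sixth down reaches F, and 9 semitones makes it F2.
Bb3 down a major sixth is Db3.
A major sixth down from D5 gives F4.

C3 F2 Db3 F4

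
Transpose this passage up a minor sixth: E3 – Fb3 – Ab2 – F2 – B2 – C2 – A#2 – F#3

C4 Dbb4 Fb3 Db3 G3 Ab2 F#3 D4

A minor sixth up from E3 gives C4.
Fb3 up a minor sixth is Dbb4.
Ab2 up a minor sixth is Fb3.
A minor sixth up from F2 gives Db3.
B2 up a minor sixth is G3.
C2 up a minor sixth is Ab2.
A#2: a sixth up reaches F, and 8 semitones makes it F#3.
F#3: a sixth up reaches D, and 8 semitones makes it D4.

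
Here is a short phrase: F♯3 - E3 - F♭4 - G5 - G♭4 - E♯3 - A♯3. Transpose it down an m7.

G#2 F#2 Gb3 A4 Ab3 F##2 B#2

F#3: a seventh down reaches G, and 10 semitones makes it G#2.
A minor seventh down from E3 gives F#2.
Fb4 down a minor seventh is Gb3.
G5 down a minor seventh is A4.
Gb4: a seventh down reaches A, and 10 semitones makes it Ab3.
E#3 down a minor seventh is F##2.
A minor seventh down from A#3 gives B#2.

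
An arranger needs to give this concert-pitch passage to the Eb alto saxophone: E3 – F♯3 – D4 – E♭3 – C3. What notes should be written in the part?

Written C4 sounds as Eb3 on the Eb alto saxophone, so concert pitches are written a major sixth up.
E3 gives C#4
F#3 gives D#4
D4 gives B4
Eb3 gives C4
C3 gives A3

C#4 D#4 B4 C4 A3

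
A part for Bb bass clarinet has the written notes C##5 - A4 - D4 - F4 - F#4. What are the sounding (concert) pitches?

B#3 G3 C3 Eb3 E3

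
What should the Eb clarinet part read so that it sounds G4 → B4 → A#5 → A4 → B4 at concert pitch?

E4 G#4 F##5 F#4 G#4

The Eb clarinet sounds a minor third above written, so the written part must be a minor third below concert — transpose each note down.
G4 -> E4
B4 -> G#4
A#5 -> F##5
A4 -> F#4
B4 -> G#4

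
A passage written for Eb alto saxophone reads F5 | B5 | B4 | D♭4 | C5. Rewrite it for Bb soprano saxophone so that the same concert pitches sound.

Bb4 E5 E4 Gb3 F4

First find concert pitch: the Eb alto saxophone sounds a major sixth below written, so F5 B5 B4 D♭4 C5 sounds Ab4 D5 D4 Fb3 Eb4.
Then write for Bb soprano saxophone: it sounds a major second below written, so the part must be a major second above concert.
Ab4 → Bb4
D5 → E5
D4 → E4
Fb3 → Gb3
Eb4 → F4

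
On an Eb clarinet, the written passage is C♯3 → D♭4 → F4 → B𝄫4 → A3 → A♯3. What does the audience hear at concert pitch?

E3 Fb4 Ab4 Dbb5 C4 C#4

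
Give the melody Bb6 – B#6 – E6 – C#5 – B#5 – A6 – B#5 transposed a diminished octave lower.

B5 B##5 E#5 C##4 B##4 A#5 B##4

Bb6 to B5
B#6 to B##5
E6 to E#5
C#5 to C##4
B#5 to B##4
A6 to A#5
B#5 to B##4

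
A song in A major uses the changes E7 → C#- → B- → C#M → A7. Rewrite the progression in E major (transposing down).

B7 G#- F#- G#M E7

A major down to E major is a perfect fourth; each chord root moves by that interval while the quality stays the same.
E7: root E down a perfect fourth → B, giving B7.
C#-: root C# down a perfect fourth → G#, giving G#-.
B-: root B down a perfect fourth → F#, giving F#-.
C#M: root C# down a perfect fourth → G#, giving G#M.
A7: root A down a perfect fourth → E, giving E7.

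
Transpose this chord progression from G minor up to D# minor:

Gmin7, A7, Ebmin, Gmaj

G minor up to D# minor is an augmented fifth; each chord root moves by that interval while the quality stays the same.
Gmin7: root G up an augmented fifth → D#, giving D#min7.
A7: root A up an augmented fifth → E#, giving E#7.
Ebmin: root Eb up an augmented fifth → B, giving Bmin.
Gmaj: root G up an augmented fifth → D#, giving D#maj.

D#min7 E#7 Bmin D#maj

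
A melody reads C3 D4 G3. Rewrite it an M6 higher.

C3 becomes A3
D4 becomes B4
G3 becomes E4

A3 B4 E4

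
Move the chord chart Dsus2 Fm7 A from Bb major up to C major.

Esus2 Gm7 B

Bb major up to C major is a major second; each chord root moves by that interval while the quality stays the same.
Dsus2: root D up a major second → E, giving Esus2.
Fm7: root F up a major second → G, giving Gm7.
A: root A up a major second → B, giving B.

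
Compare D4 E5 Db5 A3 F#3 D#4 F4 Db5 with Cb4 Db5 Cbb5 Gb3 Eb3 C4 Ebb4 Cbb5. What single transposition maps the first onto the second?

down an augmented second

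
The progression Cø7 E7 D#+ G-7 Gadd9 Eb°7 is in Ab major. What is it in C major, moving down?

Ab major down to C major is a minor sixth; each chord root moves by that interval while the quality stays the same.
Cø7: root C down a minor sixth → E, giving Eø7.
E7: root E down a minor sixth → G#, giving G#7.
D#+: root D# down a minor sixth → F##, giving F##+.
G-7: root G down a minor sixth → B, giving B-7.
Gadd9: root G down a minor sixth → B, giving Badd9.
Eb°7: root Eb down a minor sixth → G, giving G°7.

Eø7 G#7 F##+ B-7 Badd9 G°7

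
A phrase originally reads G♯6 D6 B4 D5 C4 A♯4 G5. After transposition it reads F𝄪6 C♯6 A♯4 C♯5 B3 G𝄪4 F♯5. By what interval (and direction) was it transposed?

down a minor second

Take the first pair: G#6 → F##6. G to F spans 2 letter names, so the interval is some kind of second.
F##6 to G#6 is 1 semitone, which makes it a minor second; the second version is lower, so the direction is down.
Checking another pair — G5 → F#5 — gives the same interval.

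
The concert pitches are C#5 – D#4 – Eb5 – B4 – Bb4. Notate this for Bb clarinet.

D#5 E#4 F5 C#5 C5

The Bb clarinet sounds a major second below written, so the written part must be a major second above concert — transpose each note up.
C#5 to D#5
D#4 to E#4
Eb5 to F5
B4 to C#5
Bb4 to C5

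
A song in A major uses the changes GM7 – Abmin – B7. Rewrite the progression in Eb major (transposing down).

DbM7 Ebbmin F7

A major down to Eb major is an augmented fourth; each chord root moves by that interval while the quality stays the same.
GM7: root G down an augmented fourth → Db, giving DbM7.
Abmin: root Ab down an augmented fourth → Ebb, giving Ebbmin.
B7: root B down an augmented fourth → F, giving F7.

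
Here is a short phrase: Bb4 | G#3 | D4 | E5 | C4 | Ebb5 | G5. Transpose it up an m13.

Gb6 E5 Bb5 C7 Ab5 Cbb7 Eb7

Bb4 -> Gb6
G#3 -> E5
D4 -> Bb5
E5 -> C7
C4 -> Ab5
Ebb5 -> Cbb7
G5 -> Eb7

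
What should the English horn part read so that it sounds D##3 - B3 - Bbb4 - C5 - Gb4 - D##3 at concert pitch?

A##3 F#4 Fb5 G5 Db5 A##3

Written C4 sounds as F3 on the English horn, so concert pitches are written a perfect fifth up.
D##3 gives A##3
B3 gives F#4
Bbb4 gives Fb5
C5 gives G5
Gb4 gives Db5
D##3 gives A##3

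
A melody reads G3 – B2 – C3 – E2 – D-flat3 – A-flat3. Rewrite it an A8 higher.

G#4 B#3 C#4 E#3 D4 A4

G3: an octave up reaches G, and 13 semitones makes it G#4.
B2: an octave up reaches B, and 13 semitones makes it B#3.
C3 up an augmented octave is C#4.
An augmented octave up from E2 gives E#3.
An augmented octave up from Db3 gives D4.
An augmented octave up from Ab3 gives A4.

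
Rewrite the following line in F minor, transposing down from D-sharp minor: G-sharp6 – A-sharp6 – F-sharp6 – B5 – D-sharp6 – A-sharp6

Bb5 C6 Ab5 Db5 F5 C6

From D-sharp down to F is an augmented sixth; apply that to each pitch.
G#6 becomes Bb5
A#6 becomes C6
F#6 becomes Ab5
B5 becomes Db5
D#6 becomes F5
A#6 becomes C6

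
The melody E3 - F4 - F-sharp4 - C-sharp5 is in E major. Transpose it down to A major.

A2 Bb3 B3 F#4

From E down to A is a perfect fifth; apply that to each pitch.
E3 gives A2
F4 gives Bb3
F#4 gives B3
C#5 gives F#4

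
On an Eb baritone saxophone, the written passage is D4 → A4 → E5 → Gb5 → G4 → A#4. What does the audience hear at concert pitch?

Written C4 on the Eb baritone saxophone sounds as Eb2, a major thirteenth lower; apply that shift to every note.
D4 to F2
A4 to C3
E5 to G3
Gb5 to Bbb3
G4 to Bb2
A#4 to C#3

F2 C3 G3 Bbb3 Bb2 C#3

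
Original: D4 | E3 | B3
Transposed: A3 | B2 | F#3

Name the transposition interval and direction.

Take the first pair: D4 → A3. D to A spans 4 letter names, so the interval is some kind of fourth.
A3 to D4 is 5 semitones, which makes it a perfect fourth; the second version is lower, so the direction is down.
Checking another pair — B3 → F#3 — gives the same interval.

down a perfect fourth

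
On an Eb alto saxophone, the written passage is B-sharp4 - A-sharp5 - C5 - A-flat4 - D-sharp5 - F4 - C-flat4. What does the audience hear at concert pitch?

D#4 C#5 Eb4 Cb4 F#4 Ab3 Ebb3

Written C4 on the Eb alto saxophone sounds as Eb3, a major sixth lower; apply that shift to every note.
B#4 to D#4
A#5 to C#5
C5 to Eb4
Ab4 to Cb4
D#5 to F#4
F4 to Ab3
Cb4 to Ebb3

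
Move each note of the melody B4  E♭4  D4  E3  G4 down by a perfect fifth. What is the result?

E4 Ab3 G3 A2 C4

B4 to E4
Eb4 to Ab3
D4 to G3
E3 to A2
G4 to C4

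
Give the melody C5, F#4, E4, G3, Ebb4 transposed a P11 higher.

F6 B5 A5 C5 Abb5

C5 up a perfect eleventh is F6.
A perfect eleventh up from F#4 gives B5.
A perfect eleventh up from E4 gives A5.
G3: an eleventh up reaches C, and 17 semitones makes it C5.
Ebb4 up a perfect eleventh is Abb5.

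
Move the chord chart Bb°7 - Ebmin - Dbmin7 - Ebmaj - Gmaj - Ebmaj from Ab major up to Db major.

Eb°7 Abmin Gbmin7 Abmaj Cmaj Abmaj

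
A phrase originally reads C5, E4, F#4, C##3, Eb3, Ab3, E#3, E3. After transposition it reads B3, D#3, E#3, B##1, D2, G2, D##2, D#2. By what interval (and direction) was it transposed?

down a minor ninth

From C5 to B3 is 9 letter names — a ninth of some quality.
B3 to C5 is 13 semitones, which makes it a minor ninth; the second version is lower, so the direction is down.
Checking another pair — E3 → D#2 — gives the same interval.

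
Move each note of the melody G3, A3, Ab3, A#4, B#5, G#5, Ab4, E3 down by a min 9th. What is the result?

F#2 G#2 G2 G##3 A##4 F##4 G3 D#2

G3: a ninth down reaches F, and 13 semitones makes it F#2.
A3 down a minor ninth is G#2.
Ab3 down a minor ninth is G2.
A#4: a ninth down reaches G, and 13 semitones makes it G##3.
B#5: a ninth down reaches A, and 13 semitones makes it A##4.
A minor ninth down from G#5 gives F##4.
Ab4 down a minor ninth is G3.
E3 down a minor ninth is D#2.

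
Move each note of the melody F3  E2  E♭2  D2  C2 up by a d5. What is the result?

F3 to Cb4
E2 to Bb2
Eb2 to Bbb2
D2 to Ab2
C2 to Gb2

Cb4 Bb2 Bbb2 Ab2 Gb2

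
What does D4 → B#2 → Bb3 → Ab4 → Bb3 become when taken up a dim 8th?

Db5 B3 Bbb4 Abb5 Bbb4

D4 becomes Db5
B#2 becomes B3
Bb3 becomes Bbb4
Ab4 becomes Abb5
Bb3 becomes Bbb4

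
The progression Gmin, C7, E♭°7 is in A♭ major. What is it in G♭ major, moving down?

Fmin Bb7 Db°7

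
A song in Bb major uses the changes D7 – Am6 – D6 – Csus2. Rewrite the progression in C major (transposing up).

Bb major up to C major is a major second; each chord root moves by that interval while the quality stays the same.
D7: root D up a major second → E, giving E7.
Am6: root A up a major second → B, giving Bm6.
D6: root D up a major second → E, giving E6.
Csus2: root C up a major second → D, giving Dsus2.

E7 Bm6 E6 Dsus2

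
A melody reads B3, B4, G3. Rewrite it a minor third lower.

B3 → G#3
B4 → G#4
G3 → E3

G#3 G#4 E3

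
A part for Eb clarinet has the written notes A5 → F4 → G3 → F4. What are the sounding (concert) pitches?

Written C4 on the Eb clarinet sounds as Eb4, a minor third higher; apply that shift to every note.
A5 becomes C6
F4 becomes Ab4
G3 becomes Bb3
F4 becomes Ab4

C6 Ab4 Bb3 Ab4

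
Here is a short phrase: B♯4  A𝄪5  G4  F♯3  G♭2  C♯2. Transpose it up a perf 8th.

B#4 up a perfect octave is B#5.
A##5 up a perfect octave is A##6.
A perfect octave up from G4 gives G5.
F#3: an octave up reaches F, and 12 semitones makes it F#4.
Gb2 up a perfect octave is Gb3.
C#2 up a perfect octave is C#3.

B#5 A##6 G5 F#4 Gb3 C#3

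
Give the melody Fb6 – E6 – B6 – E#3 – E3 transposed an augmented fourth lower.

Cbb6 Bb5 F6 B2 Bb2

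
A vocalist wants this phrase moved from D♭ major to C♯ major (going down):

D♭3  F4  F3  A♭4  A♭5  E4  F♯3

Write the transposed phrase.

D♭ major to C♯ major down is a diminished second, so every note moves down by that interval.
Db3 → C#3
F4 → E#4
F3 → E#3
Ab4 → G#4
Ab5 → G#5
E4 → D##4
F#3 → E##3

C#3 E#4 E#3 G#4 G#5 D##4 E##3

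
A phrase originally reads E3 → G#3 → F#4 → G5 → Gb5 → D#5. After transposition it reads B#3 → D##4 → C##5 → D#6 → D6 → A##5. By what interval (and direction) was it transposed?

up an augmented fifth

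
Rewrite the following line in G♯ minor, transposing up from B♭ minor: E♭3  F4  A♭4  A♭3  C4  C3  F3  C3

From B♭ up to G♯ is an augmented sixth; apply that to each pitch.
Eb3 -> C#4
F4 -> D#5
Ab4 -> F#5
Ab3 -> F#4
C4 -> A#4
C3 -> A#3
F3 -> D#4
C3 -> A#3

C#4 D#5 F#5 F#4 A#4 A#3 D#4 A#3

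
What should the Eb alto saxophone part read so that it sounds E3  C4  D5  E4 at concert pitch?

C#4 A4 B5 C#5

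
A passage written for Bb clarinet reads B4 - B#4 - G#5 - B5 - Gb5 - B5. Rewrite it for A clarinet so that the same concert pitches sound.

C5 C#5 A5 C6 Abb5 C6

First find concert pitch: the Bb clarinet sounds a major second below written, so B4 B#4 G#5 B5 Gb5 B5 sounds A4 A#4 F#5 A5 Fb5 A5.
Then write for A clarinet: it sounds a minor third below written, so the part must be a minor third above concert.
A4 → C5
A#4 → C#5
F#5 → A5
A5 → C6
Fb5 → Abb5
A5 → C6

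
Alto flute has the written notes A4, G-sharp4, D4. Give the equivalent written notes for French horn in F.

B4 A#4 E4

First find concert pitch: the alto flute sounds a perfect fourth below written, so A4 G-sharp4 D4 sounds E4 D#4 A3.
Then write for French horn in F: it sounds a perfect fifth below written, so the part must be a perfect fifth above concert.
E4 → B4
D#4 → A#4
A3 → E4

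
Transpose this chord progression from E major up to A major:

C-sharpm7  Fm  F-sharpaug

E major up to A major is a perfect fourth; each chord root moves by that interval while the quality stays the same.
C-sharpm7: root C-sharp up a perfect fourth → F#, giving F#m7.
Fm: root F up a perfect fourth → Bb, giving Bbm.
F-sharpaug: root F-sharp up a perfect fourth → B, giving Baug.

F#m7 Bbm Baug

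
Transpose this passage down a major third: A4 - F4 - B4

A4: a third down reaches F, and 4 semitones makes it F4.
F4 down a major third is Db4.
A major third down from B4 gives G4.

F4 Db4 G4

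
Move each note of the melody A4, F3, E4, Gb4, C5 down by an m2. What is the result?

G#4 E3 D#4 F4 B4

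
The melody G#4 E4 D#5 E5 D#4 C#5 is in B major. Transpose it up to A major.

F#5 D5 C#6 D6 C#5 B5

From B up to A is a minor seventh; apply that to each pitch.
G#4 to F#5
E4 to D5
D#5 to C#6
E5 to D6
D#4 to C#5
C#5 to B5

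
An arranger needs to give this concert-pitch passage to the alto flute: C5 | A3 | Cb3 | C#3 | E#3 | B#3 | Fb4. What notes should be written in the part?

The alto flute sounds a perfect fourth below written, so the written part must be a perfect fourth above concert — transpose each note up.
C5 to F5
A3 to D4
Cb3 to Fb3
C#3 to F#3
E#3 to A#3
B#3 to E#4
Fb4 to Bbb4

F5 D4 Fb3 F#3 A#3 E#4 Bbb4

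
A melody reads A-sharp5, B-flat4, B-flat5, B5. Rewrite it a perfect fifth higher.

A#5: a fifth up reaches E, and 7 semitones makes it E#6.
Bb4 up a perfect fifth is F5.
Bb5 up a perfect fifth is F6.
B5 up a perfect fifth is F#6.

E#6 F5 F6 F#6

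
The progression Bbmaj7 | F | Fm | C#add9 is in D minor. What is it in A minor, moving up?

Fmaj7 C Cm G#add9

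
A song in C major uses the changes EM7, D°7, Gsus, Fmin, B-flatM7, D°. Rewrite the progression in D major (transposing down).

F#M7 E°7 Asus Gmin CM7 E°

C major down to D major is a minor seventh; each chord root moves by that interval while the quality stays the same.
EM7: root E down a minor seventh → F#, giving F#M7.
D°7: root D down a minor seventh → E, giving E°7.
Gsus: root G down a minor seventh → A, giving Asus.
Fmin: root F down a minor seventh → G, giving Gmin.
B-flatM7: root B-flat down a minor seventh → C, giving CM7.
D°: root D down a minor seventh → E, giving E°.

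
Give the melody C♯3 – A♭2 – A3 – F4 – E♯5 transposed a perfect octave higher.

C#3 up a perfect octave is C#4.
Ab2 up a perfect octave is Ab3.
A perfect octave up from A3 gives A4.
F4: an octave up reaches F, and 12 semitones makes it F5.
A perfect octave up from E#5 gives E#6.

C#4 Ab3 A4 F5 E#6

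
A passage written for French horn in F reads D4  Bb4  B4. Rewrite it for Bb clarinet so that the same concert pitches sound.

A3 F4 F#4

First find concert pitch: the French horn in F sounds a perfect fifth below written, so D4 Bb4 B4 sounds G3 Eb4 E4.
Then write for Bb clarinet: it sounds a major second below written, so the part must be a major second above concert.
G3 → A3
Eb4 → F4
E4 → F#4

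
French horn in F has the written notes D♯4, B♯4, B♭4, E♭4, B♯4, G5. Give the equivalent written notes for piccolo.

G#2 E#3 Eb3 Ab2 E#3 C4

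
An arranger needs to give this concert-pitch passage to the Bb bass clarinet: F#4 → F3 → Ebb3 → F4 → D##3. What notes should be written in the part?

Written C4 sounds as Bb2 on the Bb bass clarinet, so concert pitches are written a major ninth up.
F#4 to G#5
F3 to G4
Ebb3 to Fb4
F4 to G5
D##3 to E##4

G#5 G4 Fb4 G5 E##4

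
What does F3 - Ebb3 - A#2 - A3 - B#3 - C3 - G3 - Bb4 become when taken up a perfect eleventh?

F3 -> Bb4
Ebb3 -> Abb4
A#2 -> D#4
A3 -> D5
B#3 -> E#5
C3 -> F4
G3 -> C5
Bb4 -> Eb6

Bb4 Abb4 D#4 D5 E#5 F4 C5 Eb6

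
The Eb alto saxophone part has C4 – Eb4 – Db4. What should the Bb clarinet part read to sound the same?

F3 Ab3 Gb3

First find concert pitch: the Eb alto saxophone sounds a major sixth below written, so C4 Eb4 Db4 sounds Eb3 Gb3 Fb3.
Then write for Bb clarinet: it sounds a major second below written, so the part must be a major second above concert.
Eb3 → F3
Gb3 → Ab3
Fb3 → Gb3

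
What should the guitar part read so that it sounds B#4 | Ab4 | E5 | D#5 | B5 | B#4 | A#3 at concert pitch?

B#5 Ab5 E6 D#6 B6 B#5 A#4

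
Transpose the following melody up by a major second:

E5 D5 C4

F#5 E5 D4

A major second up from E5 gives F#5.
D5 up a major second is E5.
C4: a second up reaches D, and 2 semitones makes it D4.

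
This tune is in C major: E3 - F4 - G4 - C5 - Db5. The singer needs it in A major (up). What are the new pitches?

C#4 D5 E5 A5 Bb5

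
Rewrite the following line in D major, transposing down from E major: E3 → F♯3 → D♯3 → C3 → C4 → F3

D3 E3 C#3 Bb2 Bb3 Eb3

E major to D major down is a major second, so every note moves down by that interval.
E3 becomes D3
F#3 becomes E3
D#3 becomes C#3
C3 becomes Bb2
C4 becomes Bb3
F3 becomes Eb3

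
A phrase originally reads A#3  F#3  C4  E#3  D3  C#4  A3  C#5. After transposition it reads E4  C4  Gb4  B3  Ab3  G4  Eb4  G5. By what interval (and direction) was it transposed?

up a diminished fifth

From A#3 to E4 is 5 letter names — a fifth of some quality.
A#3 to E4 is 6 semitones, which makes it a diminished fifth; the second version is higher, so the direction is up.
Checking another pair — C#5 → G5 — gives the same interval.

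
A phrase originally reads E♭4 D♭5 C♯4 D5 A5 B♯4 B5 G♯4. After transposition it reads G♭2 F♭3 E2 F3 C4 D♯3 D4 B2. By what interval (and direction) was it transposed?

down a major thirteenth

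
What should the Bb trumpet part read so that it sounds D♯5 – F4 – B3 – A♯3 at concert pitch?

The Bb trumpet sounds a major second below written, so the written part must be a major second above concert — transpose each note up.
D#5 to E#5
F4 to G4
B3 to C#4
A#3 to B#3

E#5 G4 C#4 B#3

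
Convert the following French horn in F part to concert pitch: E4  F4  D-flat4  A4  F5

A3 Bb3 Gb3 D4 Bb4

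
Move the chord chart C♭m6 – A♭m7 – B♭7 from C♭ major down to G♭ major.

C♭ major down to G♭ major is a perfect fourth; each chord root moves by that interval while the quality stays the same.
C♭m6: root C♭ down a perfect fourth → Gb, giving Gbm6.
A♭m7: root A♭ down a perfect fourth → Eb, giving Ebm7.
B♭7: root B♭ down a perfect fourth → F, giving F7.

Gbm6 Ebm7 F7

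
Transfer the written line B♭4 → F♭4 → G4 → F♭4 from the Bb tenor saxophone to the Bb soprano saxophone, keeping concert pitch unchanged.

Bb3 Fb3 G3 Fb3

First find concert pitch: the Bb tenor saxophone sounds a major ninth below written, so B♭4 F♭4 G4 F♭4 sounds Ab3 Ebb3 F3 Ebb3.
Then write for Bb soprano saxophone: it sounds a major second below written, so the part must be a major second above concert.
Ab3 → Bb3
Ebb3 → Fb3
F3 → G3
Ebb3 → Fb3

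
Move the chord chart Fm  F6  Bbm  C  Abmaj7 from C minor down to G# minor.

C#m C#6 F#m G# Emaj7

C minor down to G# minor is a diminished fourth; each chord root moves by that interval while the quality stays the same.
Fm: root F down a diminished fourth → C#, giving C#m.
F6: root F down a diminished fourth → C#, giving C#6.
Bbm: root Bb down a diminished fourth → F#, giving F#m.
C: root C down a diminished fourth → G#, giving G#.
Abmaj7: root Ab down a diminished fourth → E, giving Emaj7.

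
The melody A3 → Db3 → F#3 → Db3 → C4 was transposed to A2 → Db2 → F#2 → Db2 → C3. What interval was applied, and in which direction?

Take the first pair: A3 → A2. A to A spans 8 letter names, so the interval is some kind of octave.
A2 to A3 is 12 semitones, which makes it a perfect octave; the second version is lower, so the direction is down.
Checking another pair — C4 → C3 — gives the same interval.

down a perfect octave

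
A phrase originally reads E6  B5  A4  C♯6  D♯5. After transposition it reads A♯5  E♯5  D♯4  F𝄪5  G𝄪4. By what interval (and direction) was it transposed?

From E6 to A#5 is 5 letter names — a fifth of some quality.
A#5 to E6 is 6 semitones, which makes it a diminished fifth; the second version is lower, so the direction is down.
Checking another pair — D#5 → G##4 — gives the same interval.

down a diminished fifth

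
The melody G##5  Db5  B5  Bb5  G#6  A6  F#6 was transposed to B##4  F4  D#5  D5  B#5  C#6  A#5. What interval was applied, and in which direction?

down a minor sixth

From G##5 to B##4 is 6 letter names — a sixth of some quality.
B##4 to G##5 is 8 semitones, which makes it a minor sixth; the second version is lower, so the direction is down.
Checking another pair — F#6 → A#5 — gives the same interval.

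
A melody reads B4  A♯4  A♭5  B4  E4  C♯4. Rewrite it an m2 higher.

B4 to C5
A#4 to B4
Ab5 to Bbb5
B4 to C5
E4 to F4
C#4 to D4

C5 B4 Bbb5 C5 F4 D4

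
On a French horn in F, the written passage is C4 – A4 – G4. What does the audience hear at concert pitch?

F3 D4 C4

Written C4 on the French horn in F sounds as F3, a perfect fifth lower; apply that shift to every note.
C4 gives F3
A4 gives D4
G4 gives C4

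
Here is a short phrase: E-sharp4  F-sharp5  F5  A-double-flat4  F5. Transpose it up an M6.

E#4 gives C##5
F#5 gives D#6
F5 gives D6
Abb4 gives Fb5
F5 gives D6

C##5 D#6 D6 Fb5 D6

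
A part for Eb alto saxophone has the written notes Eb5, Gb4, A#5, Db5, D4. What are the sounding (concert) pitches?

Gb4 Bbb3 C#5 Fb4 F3

Written C4 on the Eb alto saxophone sounds as Eb3, a major sixth lower; apply that shift to every note.
Eb5 gives Gb4
Gb4 gives Bbb3
A#5 gives C#5
Db5 gives Fb4
D4 gives F3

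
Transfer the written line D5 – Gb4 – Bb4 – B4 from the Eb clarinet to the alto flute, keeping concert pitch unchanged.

Bb5 Ebb5 Gb5 G5

First find concert pitch: the Eb clarinet sounds a minor third above written, so D5 Gb4 Bb4 B4 sounds F5 Bbb4 Db5 D5.
Then write for alto flute: it sounds a perfect fourth below written, so the part must be a perfect fourth above concert.
F5 → Bb5
Bbb4 → Ebb5
Db5 → Gb5
D5 → G5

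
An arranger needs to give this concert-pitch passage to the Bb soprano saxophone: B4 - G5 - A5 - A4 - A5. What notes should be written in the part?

C#5 A5 B5 B4 B5

Written C4 sounds as Bb3 on the Bb soprano saxophone, so concert pitches are written a major second up.
B4 becomes C#5
G5 becomes A5
A5 becomes B5
A4 becomes B4
A5 becomes B5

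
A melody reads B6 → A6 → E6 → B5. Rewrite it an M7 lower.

C6 Bb5 F5 C5

A major seventh down from B6 gives C6.
A6 down a major seventh is Bb5.
E6 down a major seventh is F5.
B5 down a major seventh is C5.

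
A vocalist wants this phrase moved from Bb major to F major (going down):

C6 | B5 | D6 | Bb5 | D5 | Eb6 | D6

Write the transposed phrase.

Bb major to F major down is a perfect fourth, so every note moves down by that interval.
C6 → G5
B5 → F#5
D6 → A5
Bb5 → F5
D5 → A4
Eb6 → Bb5
D6 → A5

G5 F#5 A5 F5 A4 Bb5 A5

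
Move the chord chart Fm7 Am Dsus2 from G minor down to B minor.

G minor down to B minor is a minor sixth; each chord root moves by that interval while the quality stays the same.
Fm7: root F down a minor sixth → A, giving Am7.
Am: root A down a minor sixth → C#, giving C#m.
Dsus2: root D down a minor sixth → F#, giving F#sus2.

Am7 C#m F#sus2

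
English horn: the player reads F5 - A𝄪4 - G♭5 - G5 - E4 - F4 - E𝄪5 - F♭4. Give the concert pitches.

Bb4 D##4 Cb5 C5 A3 Bb3 A##4 Bbb3

The English horn sounds a perfect fifth below written, so transpose each written note down a perfect fifth.
F5 -> Bb4
A##4 -> D##4
Gb5 -> Cb5
G5 -> C5
E4 -> A3
F4 -> Bb3
E##5 -> A##4
Fb4 -> Bbb3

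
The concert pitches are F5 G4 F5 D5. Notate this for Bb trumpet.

The Bb trumpet sounds a major second below written, so the written part must be a major second above concert — transpose each note up.
F5 → G5
G4 → A4
F5 → G5
D5 → E5

G5 A4 G5 E5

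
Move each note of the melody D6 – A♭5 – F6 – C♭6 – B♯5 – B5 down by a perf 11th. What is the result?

A perfect eleventh down from D6 gives A4.
Ab5: an eleventh down reaches E, and 17 semitones makes it Eb4.
F6 down a perfect eleventh is C5.
A perfect eleventh down from Cb6 gives Gb4.
B#5: an eleventh down reaches F, and 17 semitones makes it F##4.
B5: an eleventh down reaches F, and 17 semitones makes it F#4.

A4 Eb4 C5 Gb4 F##4 F#4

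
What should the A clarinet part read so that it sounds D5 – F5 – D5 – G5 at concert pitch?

F5 Ab5 F5 Bb5

Written C4 sounds as A3 on the A clarinet, so concert pitches are written a minor third up.
D5 becomes F5
F5 becomes Ab5
D5 becomes F5
G5 becomes Bb5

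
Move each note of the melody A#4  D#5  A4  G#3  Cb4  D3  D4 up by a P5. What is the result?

E#5 A#5 E5 D#4 Gb4 A3 A4

A#4 up a perfect fifth is E#5.
D#5: a fifth up reaches A, and 7 semitones makes it A#5.
A perfect fifth up from A4 gives E5.
A perfect fifth up from G#3 gives D#4.
Cb4 up a perfect fifth is Gb4.
A perfect fifth up from D3 gives A3.
D4: a fifth up reaches A, and 7 semitones makes it A4.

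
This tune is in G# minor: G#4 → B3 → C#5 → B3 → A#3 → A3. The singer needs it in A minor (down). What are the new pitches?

A3 C3 D4 C3 B2 Bb2

G# minor to A minor down is a major seventh, so every note moves down by that interval.
G#4 becomes A3
B3 becomes C3
C#5 becomes D4
B3 becomes C3
A#3 becomes B2
A3 becomes Bb2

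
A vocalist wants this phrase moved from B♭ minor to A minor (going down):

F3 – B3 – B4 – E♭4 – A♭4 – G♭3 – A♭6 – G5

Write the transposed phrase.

E3 A#3 A#4 D4 G4 F3 G6 F#5

From B♭ down to A is a minor second; apply that to each pitch.
F3 → E3
B3 → A#3
B4 → A#4
Eb4 → D4
Ab4 → G4
Gb3 → F3
Ab6 → G6
G5 → F#5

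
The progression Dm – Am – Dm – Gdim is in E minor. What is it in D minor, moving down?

Cm Gm Cm Fdim

E minor down to D minor is a major second; each chord root moves by that interval while the quality stays the same.
Dm: root D down a major second → C, giving Cm.
Am: root A down a major second → G, giving Gm.
Dm: root D down a major second → C, giving Cm.
Gdim: root G down a major second → F, giving Fdim.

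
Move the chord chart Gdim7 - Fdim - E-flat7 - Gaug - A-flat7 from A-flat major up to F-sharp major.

E#dim7 D#dim C#7 E#aug F#7

A-flat major up to F-sharp major is an augmented sixth; each chord root moves by that interval while the quality stays the same.
Gdim7: root G up an augmented sixth → E#, giving E#dim7.
Fdim: root F up an augmented sixth → D#, giving D#dim.
E-flat7: root E-flat up an augmented sixth → C#, giving C#7.
Gaug: root G up an augmented sixth → E#, giving E#aug.
A-flat7: root A-flat up an augmented sixth → F#, giving F#7.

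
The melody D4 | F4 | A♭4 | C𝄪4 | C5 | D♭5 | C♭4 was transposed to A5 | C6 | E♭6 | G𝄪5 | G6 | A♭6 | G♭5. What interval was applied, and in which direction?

From D4 to A5 is 12 letter names — a twelfth of some quality.
D4 to A5 is 19 semitones, which makes it a perfect twelfth; the second version is higher, so the direction is up.
Checking another pair — Cb4 → Gb5 — gives the same interval.

up a perfect twelfth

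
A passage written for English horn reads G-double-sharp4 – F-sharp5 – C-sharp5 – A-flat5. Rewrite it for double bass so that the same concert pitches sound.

C##5 B5 F#5 Db6

First find concert pitch: the English horn sounds a perfect fifth below written, so G-double-sharp4 F-sharp5 C-sharp5 A-flat5 sounds C##4 B4 F#4 Db5.
Then write for double bass: it sounds a perfect octave below written, so the part must be a perfect octave above concert.
C##4 → C##5
B4 → B5
F#4 → F#5
Db5 → Db6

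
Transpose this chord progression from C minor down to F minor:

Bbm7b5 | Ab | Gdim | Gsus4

C minor down to F minor is a perfect fifth; each chord root moves by that interval while the quality stays the same.
Bbm7b5: root Bb down a perfect fifth → Eb, giving Ebm7b5.
Ab: root Ab down a perfect fifth → Db, giving Db.
Gdim: root G down a perfect fifth → C, giving Cdim.
Gsus4: root G down a perfect fifth → C, giving Csus4.

Ebm7b5 Db Cdim Csus4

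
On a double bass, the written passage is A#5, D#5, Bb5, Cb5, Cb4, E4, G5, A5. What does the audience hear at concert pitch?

A#4 D#4 Bb4 Cb4 Cb3 E3 G4 A4

Written C4 on the double bass sounds as C3, a perfect octave lower; apply that shift to every note.
A#5 becomes A#4
D#5 becomes D#4
Bb5 becomes Bb4
Cb5 becomes Cb4
Cb4 becomes Cb3
E4 becomes E3
G5 becomes G4
A5 becomes A4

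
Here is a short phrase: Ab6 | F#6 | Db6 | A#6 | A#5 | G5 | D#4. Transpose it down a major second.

Gb6 E6 Cb6 G#6 G#5 F5 C#4

Ab6 to Gb6
F#6 to E6
Db6 to Cb6
A#6 to G#6
A#5 to G#5
G5 to F5
D#4 to C#4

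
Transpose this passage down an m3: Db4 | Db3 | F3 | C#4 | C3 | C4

Bb3 Bb2 D3 A#3 A2 A3

A minor third down from Db4 gives Bb3.
A minor third down from Db3 gives Bb2.
F3 down a minor third is D3.
C#4: a third down reaches A, and 3 semitones makes it A#3.
C3: a third down reaches A, and 3 semitones makes it A2.
C4 down a minor third is A3.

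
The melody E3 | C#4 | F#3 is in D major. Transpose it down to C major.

D3 B3 E3

D major to C major down is a major second, so every note moves down by that interval.
E3 becomes D3
C#4 becomes B3
F#3 becomes E3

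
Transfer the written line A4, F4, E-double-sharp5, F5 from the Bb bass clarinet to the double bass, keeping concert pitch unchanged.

First find concert pitch: the Bb bass clarinet sounds a major ninth below written, so A4 F4 E-double-sharp5 F5 sounds G3 Eb3 D##4 Eb4.
Then write for double bass: it sounds a perfect octave below written, so the part must be a perfect octave above concert.
G3 → G4
Eb3 → Eb4
D##4 → D##5
Eb4 → Eb5

G4 Eb4 D##5 Eb5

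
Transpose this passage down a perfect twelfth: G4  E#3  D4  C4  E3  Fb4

C3 A#1 G2 F2 A1 Bbb2

G4: a twelfth down reaches C, and 19 semitones makes it C3.
A perfect twelfth down from E#3 gives A#1.
A perfect twelfth down from D4 gives G2.
C4 down a perfect twelfth is F2.
A perfect twelfth down from E3 gives A1.
Fb4: a twelfth down reaches B, and 19 semitones makes it Bbb2.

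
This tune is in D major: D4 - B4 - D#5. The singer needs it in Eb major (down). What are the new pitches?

From D down to Eb is a major seventh; apply that to each pitch.
D4 becomes Eb3
B4 becomes C4
D#5 becomes E4

Eb3 C4 E4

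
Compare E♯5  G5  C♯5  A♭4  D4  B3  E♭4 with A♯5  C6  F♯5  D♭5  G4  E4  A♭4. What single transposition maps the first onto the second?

up a perfect fourth

Take the first pair: E#5 → A#5. E to A spans 4 letter names, so the interval is some kind of fourth.
E#5 to A#5 is 5 semitones, which makes it a perfect fourth; the second version is higher, so the direction is up.
Checking another pair — Eb4 → Ab4 — gives the same interval.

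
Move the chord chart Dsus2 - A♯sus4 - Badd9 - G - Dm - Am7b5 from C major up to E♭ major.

Fsus2 C#sus4 Dadd9 Bb Fm Cm7b5

C major up to E♭ major is a minor third; each chord root moves by that interval while the quality stays the same.
Dsus2: root D up a minor third → F, giving Fsus2.
A♯sus4: root A♯ up a minor third → C#, giving C#sus4.
Badd9: root B up a minor third → D, giving Dadd9.
G: root G up a minor third → Bb, giving Bb.
Dm: root D up a minor third → F, giving Fm.
Am7b5: root A up a minor third → C, giving Cm7b5.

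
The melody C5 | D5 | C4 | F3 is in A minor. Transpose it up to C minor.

From A up to C is a minor third; apply that to each pitch.
C5 → Eb5
D5 → F5
C4 → Eb4
F3 → Ab3

Eb5 F5 Eb4 Ab3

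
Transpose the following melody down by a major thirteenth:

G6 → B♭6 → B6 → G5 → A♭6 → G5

Bb4 Db5 D5 Bb3 Cb5 Bb3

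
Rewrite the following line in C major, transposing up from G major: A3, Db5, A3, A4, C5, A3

D4 Gb5 D4 D5 F5 D4

From G up to C is a perfect fourth; apply that to each pitch.
A3 becomes D4
Db5 becomes Gb5
A3 becomes D4
A4 becomes D5
C5 becomes F5
A3 becomes D4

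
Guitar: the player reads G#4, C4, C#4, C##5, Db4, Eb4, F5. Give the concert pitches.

G#3 C3 C#3 C##4 Db3 Eb3 F4

Written C4 on the guitar sounds as C3, a perfect octave lower; apply that shift to every note.
G#4 gives G#3
C4 gives C3
C#4 gives C#3
C##5 gives C##4
Db4 gives Db3
Eb4 gives Eb3
F5 gives F4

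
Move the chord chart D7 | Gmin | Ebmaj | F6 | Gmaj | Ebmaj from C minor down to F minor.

C minor down to F minor is a perfect fifth; each chord root moves by that interval while the quality stays the same.
D7: root D down a perfect fifth → G, giving G7.
Gmin: root G down a perfect fifth → C, giving Cmin.
Ebmaj: root Eb down a perfect fifth → Ab, giving Abmaj.
F6: root F down a perfect fifth → Bb, giving Bb6.
Gmaj: root G down a perfect fifth → C, giving Cmaj.
Ebmaj: root Eb down a perfect fifth → Ab, giving Abmaj.

G7 Cmin Abmaj Bb6 Cmaj Abmaj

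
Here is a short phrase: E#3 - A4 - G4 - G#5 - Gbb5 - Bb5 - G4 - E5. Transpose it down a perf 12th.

E#3 to A#1
A4 to D3
G4 to C3
G#5 to C#4
Gbb5 to Cbb4
Bb5 to Eb4
G4 to C3
E5 to A3

A#1 D3 C3 C#4 Cbb4 Eb4 C3 A3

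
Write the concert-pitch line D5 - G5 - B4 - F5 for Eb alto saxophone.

B5 E6 G#5 D6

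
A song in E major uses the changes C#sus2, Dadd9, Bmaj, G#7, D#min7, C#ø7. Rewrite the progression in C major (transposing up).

E major up to C major is a minor sixth; each chord root moves by that interval while the quality stays the same.
C#sus2: root C# up a minor sixth → A, giving Asus2.
Dadd9: root D up a minor sixth → Bb, giving Bbadd9.
Bmaj: root B up a minor sixth → G, giving Gmaj.
G#7: root G# up a minor sixth → E, giving E7.
D#min7: root D# up a minor sixth → B, giving Bmin7.
C#ø7: root C# up a minor sixth → A, giving Aø7.

Asus2 Bbadd9 Gmaj E7 Bmin7 Aø7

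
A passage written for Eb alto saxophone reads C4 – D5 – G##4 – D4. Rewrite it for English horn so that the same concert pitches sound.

Bb3 C5 F##4 C4

First find concert pitch: the Eb alto saxophone sounds a major sixth below written, so C4 D5 G##4 D4 sounds Eb3 F4 B#3 F3.
Then write for English horn: it sounds a perfect fifth below written, so the part must be a perfect fifth above concert.
Eb3 → Bb3
F4 → C5
B#3 → F##4
F3 → C4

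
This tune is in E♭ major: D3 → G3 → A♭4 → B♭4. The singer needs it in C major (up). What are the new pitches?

B3 E4 F5 G5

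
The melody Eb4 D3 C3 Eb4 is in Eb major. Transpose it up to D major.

D5 C#4 B3 D5

From Eb up to D is a major seventh; apply that to each pitch.
Eb4 becomes D5
D3 becomes C#4
C3 becomes B3
Eb4 becomes D5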